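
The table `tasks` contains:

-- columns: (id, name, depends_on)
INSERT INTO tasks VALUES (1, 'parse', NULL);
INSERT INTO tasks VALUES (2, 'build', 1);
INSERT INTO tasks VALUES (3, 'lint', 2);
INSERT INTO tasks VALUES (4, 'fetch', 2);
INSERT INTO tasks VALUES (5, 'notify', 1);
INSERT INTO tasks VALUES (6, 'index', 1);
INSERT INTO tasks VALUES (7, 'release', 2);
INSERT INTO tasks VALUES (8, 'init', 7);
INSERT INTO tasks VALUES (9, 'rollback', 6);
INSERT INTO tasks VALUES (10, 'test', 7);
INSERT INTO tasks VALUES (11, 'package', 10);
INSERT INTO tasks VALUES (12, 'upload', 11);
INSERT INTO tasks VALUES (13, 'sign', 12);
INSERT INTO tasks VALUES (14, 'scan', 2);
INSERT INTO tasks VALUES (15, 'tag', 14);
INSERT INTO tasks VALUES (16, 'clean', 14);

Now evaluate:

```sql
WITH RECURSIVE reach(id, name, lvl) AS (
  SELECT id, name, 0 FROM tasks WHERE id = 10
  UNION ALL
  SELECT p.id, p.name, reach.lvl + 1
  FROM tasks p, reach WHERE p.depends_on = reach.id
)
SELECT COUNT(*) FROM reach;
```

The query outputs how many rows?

4

Base: id=10 (test) at lvl 0.
Iteration 1: rows with depends_on in {10} -> package (id 11, lvl 1).
Iteration 2: rows with depends_on in {11} -> upload (id 12, lvl 2).
Iteration 3: rows with depends_on in {12} -> sign (id 13, lvl 3).
Iteration 4: no rows with depends_on in {13}; recursion stops.
Total rows emitted: 4.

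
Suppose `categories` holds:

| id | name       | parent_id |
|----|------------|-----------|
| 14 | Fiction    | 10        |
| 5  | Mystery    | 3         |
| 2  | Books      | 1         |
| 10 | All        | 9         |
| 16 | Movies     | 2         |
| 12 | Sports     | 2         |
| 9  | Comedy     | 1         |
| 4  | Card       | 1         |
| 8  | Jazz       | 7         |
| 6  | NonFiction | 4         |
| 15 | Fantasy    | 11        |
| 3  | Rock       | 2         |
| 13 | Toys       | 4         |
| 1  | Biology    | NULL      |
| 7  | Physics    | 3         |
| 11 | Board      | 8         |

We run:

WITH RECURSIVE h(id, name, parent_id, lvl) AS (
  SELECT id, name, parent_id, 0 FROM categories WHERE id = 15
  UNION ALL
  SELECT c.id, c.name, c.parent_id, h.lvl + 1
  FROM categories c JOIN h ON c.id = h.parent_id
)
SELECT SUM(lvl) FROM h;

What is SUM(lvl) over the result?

21

Base: id=15 (Fantasy), parent_id=11, lvl 0.
Iteration 1: join on id=11 -> Board (id 11, parent_id=8, lvl 1).
Iteration 2: join on id=8 -> Jazz (id 8, parent_id=7, lvl 2).
Iteration 3: join on id=7 -> Physics (id 7, parent_id=3, lvl 3).
Iteration 4: join on id=3 -> Rock (id 3, parent_id=2, lvl 4).
Iteration 5: join on id=2 -> Books (id 2, parent_id=1, lvl 5).
Iteration 6: join on id=1 -> Biology (id 1, parent_id=NULL, lvl 6).
Iteration 7: parent_id is NULL; no match; recursion stops.
SUM(lvl) = 0 + 1 + 2 + 3 + 4 + 5 + 6 = 21.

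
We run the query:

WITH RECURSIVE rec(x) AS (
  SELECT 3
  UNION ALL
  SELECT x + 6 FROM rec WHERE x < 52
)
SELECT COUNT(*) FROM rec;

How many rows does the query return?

10

Base: x=3.
Iteration 1: 3 < 52 holds -> x = 3 + 6 = 9.
Iteration 2: 9 < 52 holds -> x = 9 + 6 = 15.
Iteration 3: 15 < 52 holds -> x = 15 + 6 = 21.
Iteration 4: 21 < 52 holds -> x = 21 + 6 = 27.
Iteration 5: 27 < 52 holds -> x = 27 + 6 = 33.
Iteration 6: 33 < 52 holds -> x = 33 + 6 = 39.
Iteration 7: 39 < 52 holds -> x = 39 + 6 = 45.
Iteration 8: 45 < 52 holds -> x = 45 + 6 = 51.
Iteration 9: 51 < 52 holds -> x = 51 + 6 = 57.
Iteration 10: 57 < 52 fails; recursion stops.
Total rows emitted: 10.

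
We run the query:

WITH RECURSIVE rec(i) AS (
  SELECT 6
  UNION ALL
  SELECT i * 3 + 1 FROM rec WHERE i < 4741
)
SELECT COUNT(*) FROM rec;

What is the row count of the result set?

8

Base: i=6.
Iteration 1: 6 < 4741 holds -> i = 6 * 3 + 1 = 19.
Iteration 2: 19 < 4741 holds -> i = 19 * 3 + 1 = 58.
Iteration 3: 58 < 4741 holds -> i = 58 * 3 + 1 = 175.
Iteration 4: 175 < 4741 holds -> i = 175 * 3 + 1 = 526.
Iteration 5: 526 < 4741 holds -> i = 526 * 3 + 1 = 1579.
Iteration 6: 1579 < 4741 holds -> i = 1579 * 3 + 1 = 4738.
Iteration 7: 4738 < 4741 holds -> i = 4738 * 3 + 1 = 14215.
Iteration 8: 14215 < 4741 fails; recursion stops.
Total rows emitted: 8.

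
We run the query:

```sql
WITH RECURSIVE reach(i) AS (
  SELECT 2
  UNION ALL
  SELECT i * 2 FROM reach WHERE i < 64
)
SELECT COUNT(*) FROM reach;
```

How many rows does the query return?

Base: i=2.
Iteration 1: 2 < 64 holds -> i = 2 * 2 = 4.
Iteration 2: 4 < 64 holds -> i = 4 * 2 = 8.
Iteration 3: 8 < 64 holds -> i = 8 * 2 = 16.
Iteration 4: 16 < 64 holds -> i = 16 * 2 = 32.
Iteration 5: 32 < 64 holds -> i = 32 * 2 = 64.
Iteration 6: 64 < 64 fails; recursion stops.
Total rows emitted: 6.

6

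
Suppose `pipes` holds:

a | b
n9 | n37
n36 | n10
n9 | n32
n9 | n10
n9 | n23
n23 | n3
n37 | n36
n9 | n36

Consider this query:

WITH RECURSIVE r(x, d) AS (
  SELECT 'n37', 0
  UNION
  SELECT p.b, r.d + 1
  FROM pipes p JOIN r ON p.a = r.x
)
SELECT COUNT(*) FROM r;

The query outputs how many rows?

3

Base: (n37, d=0).
Iteration 1: edges from {n37} -> (n36, d=1).
Iteration 2: edges from {n36} -> (n10, d=2).
Iteration 3: no outgoing edges from {n10}; recursion stops.
Total rows emitted: 3.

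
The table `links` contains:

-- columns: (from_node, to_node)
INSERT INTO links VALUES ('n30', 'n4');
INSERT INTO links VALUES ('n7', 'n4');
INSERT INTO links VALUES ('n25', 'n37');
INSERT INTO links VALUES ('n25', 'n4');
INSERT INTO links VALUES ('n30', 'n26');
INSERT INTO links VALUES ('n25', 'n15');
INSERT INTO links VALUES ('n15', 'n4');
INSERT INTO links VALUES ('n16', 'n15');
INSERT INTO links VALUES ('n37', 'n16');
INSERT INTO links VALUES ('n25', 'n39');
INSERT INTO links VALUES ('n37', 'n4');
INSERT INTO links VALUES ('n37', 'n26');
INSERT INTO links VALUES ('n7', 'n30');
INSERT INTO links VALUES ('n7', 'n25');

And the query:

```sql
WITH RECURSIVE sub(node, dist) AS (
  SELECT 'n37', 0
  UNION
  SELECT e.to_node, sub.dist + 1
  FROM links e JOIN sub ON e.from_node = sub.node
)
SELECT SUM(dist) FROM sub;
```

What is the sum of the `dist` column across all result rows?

8

Base: (n37, dist=0).
Iteration 1: edges from {n37} -> (n16, dist=1), (n26, dist=1), (n4, dist=1).
Iteration 2: edges from {n16,n26,n4} -> (n15, dist=2).
Iteration 3: edges from {n15} -> (n4, dist=3).
Iteration 4: no outgoing edges from {n4}; recursion stops.
SUM(dist) = 0 + 1 + 1 + 1 + 2 + 3 = 8.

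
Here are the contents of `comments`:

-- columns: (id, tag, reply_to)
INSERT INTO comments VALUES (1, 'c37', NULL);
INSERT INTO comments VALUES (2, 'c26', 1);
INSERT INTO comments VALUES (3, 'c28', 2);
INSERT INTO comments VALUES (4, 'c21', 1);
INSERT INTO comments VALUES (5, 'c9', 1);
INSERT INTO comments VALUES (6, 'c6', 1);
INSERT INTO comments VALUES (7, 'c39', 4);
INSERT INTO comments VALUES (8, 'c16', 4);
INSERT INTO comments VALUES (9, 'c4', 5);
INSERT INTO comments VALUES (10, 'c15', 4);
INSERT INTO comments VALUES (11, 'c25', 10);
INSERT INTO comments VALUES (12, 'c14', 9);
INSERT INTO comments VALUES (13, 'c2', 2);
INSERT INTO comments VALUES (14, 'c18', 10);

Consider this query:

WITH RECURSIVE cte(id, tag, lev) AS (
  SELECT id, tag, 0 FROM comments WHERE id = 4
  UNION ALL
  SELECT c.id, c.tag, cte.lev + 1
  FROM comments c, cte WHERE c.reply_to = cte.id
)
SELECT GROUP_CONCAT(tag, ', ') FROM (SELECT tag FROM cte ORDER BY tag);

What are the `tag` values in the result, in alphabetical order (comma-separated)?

c15, c16, c18, c21, c25, c39

Base: id=4 (c21) at lev 0.
Iteration 1: rows with reply_to in {4} -> c39 (id 7, lev 1), c16 (id 8, lev 1), c15 (id 10, lev 1).
Iteration 2: rows with reply_to in {7,8,10} -> c25 (id 11, lev 2), c18 (id 14, lev 2).
Iteration 3: no rows with reply_to in {11,14}; recursion stops.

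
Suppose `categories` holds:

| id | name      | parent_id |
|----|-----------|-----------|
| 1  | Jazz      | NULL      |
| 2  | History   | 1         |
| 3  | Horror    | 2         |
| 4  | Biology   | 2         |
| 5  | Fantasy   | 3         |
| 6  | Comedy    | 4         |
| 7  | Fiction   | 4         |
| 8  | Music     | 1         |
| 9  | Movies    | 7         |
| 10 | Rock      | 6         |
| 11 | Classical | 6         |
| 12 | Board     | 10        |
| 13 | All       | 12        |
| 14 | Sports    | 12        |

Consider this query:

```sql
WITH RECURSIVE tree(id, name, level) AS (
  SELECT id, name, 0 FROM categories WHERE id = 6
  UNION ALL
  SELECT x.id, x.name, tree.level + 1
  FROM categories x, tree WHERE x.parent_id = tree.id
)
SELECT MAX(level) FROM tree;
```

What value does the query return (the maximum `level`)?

3

Base: id=6 (Comedy) at level 0.
Iteration 1: rows with parent_id in {6} -> Rock (id 10, level 1), Classical (id 11, level 1).
Iteration 2: rows with parent_id in {10,11} -> Board (id 12, level 2).
Iteration 3: rows with parent_id in {12} -> All (id 13, level 3), Sports (id 14, level 3).
Iteration 4: no rows with parent_id in {13,14}; recursion stops.
level values: 0, 1, 1, 2, 3, 3; the maximum is 3.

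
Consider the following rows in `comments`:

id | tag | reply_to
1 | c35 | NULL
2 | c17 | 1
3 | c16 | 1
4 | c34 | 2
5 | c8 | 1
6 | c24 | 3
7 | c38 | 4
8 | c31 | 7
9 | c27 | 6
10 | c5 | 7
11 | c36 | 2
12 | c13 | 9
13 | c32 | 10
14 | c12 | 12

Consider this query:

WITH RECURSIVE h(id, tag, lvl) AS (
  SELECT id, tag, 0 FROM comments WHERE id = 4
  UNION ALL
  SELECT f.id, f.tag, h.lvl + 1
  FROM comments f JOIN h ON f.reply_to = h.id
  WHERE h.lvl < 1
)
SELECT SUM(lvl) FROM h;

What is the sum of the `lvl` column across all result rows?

Base: id=4 (c34) at lvl 0.
Iteration 1: rows with reply_to in {4} -> c38 (id 7, lvl 1).
Iteration 2: lvl < 1 fails for all current rows; recursion stops.
SUM(lvl) = 0 + 1 = 1.

1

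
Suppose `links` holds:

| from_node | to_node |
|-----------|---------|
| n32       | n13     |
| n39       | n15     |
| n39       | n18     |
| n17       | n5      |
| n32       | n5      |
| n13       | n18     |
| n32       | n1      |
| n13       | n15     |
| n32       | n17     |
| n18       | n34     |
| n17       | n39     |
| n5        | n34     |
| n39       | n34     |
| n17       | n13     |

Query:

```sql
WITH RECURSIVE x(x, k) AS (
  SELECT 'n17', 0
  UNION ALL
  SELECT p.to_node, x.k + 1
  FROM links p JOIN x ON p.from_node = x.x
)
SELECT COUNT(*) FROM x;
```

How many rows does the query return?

Base: (n17, k=0).
Iteration 1: edges from {n17} -> (n13, k=1), (n39, k=1), (n5, k=1).
Iteration 2: edges from {n13,n39,n5} -> (n15, k=2) x2, (n18, k=2) x2, (n34, k=2) x2. [UNION ALL keeps all 6 new rows, including repeats]
Iteration 3: edges from {n15,n18,n34} -> (n34, k=3) x2. [UNION ALL keeps all 2 new rows, including repeats]
Iteration 4: no outgoing edges from {n34}; recursion stops.
Total rows emitted: 12.

12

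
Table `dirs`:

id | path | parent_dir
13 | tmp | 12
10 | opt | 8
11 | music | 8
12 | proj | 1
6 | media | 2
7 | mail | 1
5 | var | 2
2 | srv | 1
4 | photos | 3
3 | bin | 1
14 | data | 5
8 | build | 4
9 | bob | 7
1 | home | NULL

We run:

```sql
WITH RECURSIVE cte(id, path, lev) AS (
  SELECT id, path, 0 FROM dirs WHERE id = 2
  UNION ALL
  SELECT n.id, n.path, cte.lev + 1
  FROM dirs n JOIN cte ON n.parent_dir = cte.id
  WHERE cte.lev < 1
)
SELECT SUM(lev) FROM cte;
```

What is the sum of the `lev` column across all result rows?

Base: id=2 (srv) at lev 0.
Iteration 1: rows with parent_dir in {2} -> var (id 5, lev 1), media (id 6, lev 1).
Iteration 2: lev < 1 fails for all current rows; recursion stops.
SUM(lev) = 0 + 1 + 1 = 2.

2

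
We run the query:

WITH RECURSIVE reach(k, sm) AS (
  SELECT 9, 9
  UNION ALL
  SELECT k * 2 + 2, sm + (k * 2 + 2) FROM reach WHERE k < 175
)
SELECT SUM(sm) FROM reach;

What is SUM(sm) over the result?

1278

Base: k=9, sm=9.
Iteration 1: 9 < 175 holds -> k = 9 * 2 + 2 = 20, sm = 9 + 20 = 29.
Iteration 2: 20 < 175 holds -> k = 20 * 2 + 2 = 42, sm = 29 + 42 = 71.
Iteration 3: 42 < 175 holds -> k = 42 * 2 + 2 = 86, sm = 71 + 86 = 157.
Iteration 4: 86 < 175 holds -> k = 86 * 2 + 2 = 174, sm = 157 + 174 = 331.
Iteration 5: 174 < 175 holds -> k = 174 * 2 + 2 = 350, sm = 331 + 350 = 681.
Iteration 6: 350 < 175 fails; recursion stops.
SUM(sm) = 9 + 29 + 71 + 157 + 331 + 681 = 1278.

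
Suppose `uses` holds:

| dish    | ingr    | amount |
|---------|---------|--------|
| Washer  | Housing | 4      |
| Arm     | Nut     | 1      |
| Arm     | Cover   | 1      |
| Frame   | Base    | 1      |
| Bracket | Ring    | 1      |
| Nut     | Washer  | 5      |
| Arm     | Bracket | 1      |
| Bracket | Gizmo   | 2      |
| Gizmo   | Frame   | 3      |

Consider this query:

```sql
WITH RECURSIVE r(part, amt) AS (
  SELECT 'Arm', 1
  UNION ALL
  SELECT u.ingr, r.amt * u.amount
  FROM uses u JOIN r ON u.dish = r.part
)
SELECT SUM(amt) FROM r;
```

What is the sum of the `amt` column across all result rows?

Base: (Arm, amt=1).
Iteration 1: components of {Arm} -> Bracket = 1*1 = 1, Cover = 1*1 = 1, Nut = 1*1 = 1.
Iteration 2: components of {Bracket,Cover,Nut} -> Gizmo = 1*2 = 2, Ring = 1*1 = 1, Washer = 1*5 = 5.
Iteration 3: components of {Gizmo,Ring,Washer} -> Frame = 2*3 = 6, Housing = 5*4 = 20.
Iteration 4: components of {Frame,Housing} -> Base = 6*1 = 6.
Iteration 5: no further components; recursion stops.
SUM(amt) = 1 + 1 + 1 + 1 + 5 + 1 + 2 + 20 + 6 + 6 = 44.

44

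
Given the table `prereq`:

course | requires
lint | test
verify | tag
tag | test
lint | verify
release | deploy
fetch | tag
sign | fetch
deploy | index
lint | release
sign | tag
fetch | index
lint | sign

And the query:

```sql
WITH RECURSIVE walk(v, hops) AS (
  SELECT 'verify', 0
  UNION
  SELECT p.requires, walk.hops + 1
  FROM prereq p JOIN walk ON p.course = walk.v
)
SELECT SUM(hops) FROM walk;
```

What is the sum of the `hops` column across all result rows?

Base: (verify, hops=0).
Iteration 1: edges from {verify} -> (tag, hops=1).
Iteration 2: edges from {tag} -> (test, hops=2).
Iteration 3: no outgoing edges from {test}; recursion stops.
SUM(hops) = 0 + 1 + 2 = 3.

3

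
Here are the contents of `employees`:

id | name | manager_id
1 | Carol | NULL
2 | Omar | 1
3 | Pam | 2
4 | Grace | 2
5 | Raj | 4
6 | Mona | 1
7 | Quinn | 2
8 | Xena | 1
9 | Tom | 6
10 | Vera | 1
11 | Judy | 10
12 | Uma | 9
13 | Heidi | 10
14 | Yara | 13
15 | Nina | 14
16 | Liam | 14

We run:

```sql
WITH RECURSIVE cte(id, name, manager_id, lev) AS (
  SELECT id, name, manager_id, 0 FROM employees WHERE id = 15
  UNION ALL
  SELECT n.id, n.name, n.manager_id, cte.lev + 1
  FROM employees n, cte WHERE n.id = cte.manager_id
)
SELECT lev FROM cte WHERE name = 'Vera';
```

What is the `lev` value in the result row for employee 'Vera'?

Base: id=15 (Nina), manager_id=14, lev 0.
Iteration 1: join on id=14 -> Yara (id 14, manager_id=13, lev 1).
Iteration 2: join on id=13 -> Heidi (id 13, manager_id=10, lev 2).
Iteration 3: join on id=10 -> Vera (id 10, manager_id=1, lev 3).
Iteration 4: join on id=1 -> Carol (id 1, manager_id=NULL, lev 4).
Iteration 5: manager_id is NULL; no match; recursion stops.

3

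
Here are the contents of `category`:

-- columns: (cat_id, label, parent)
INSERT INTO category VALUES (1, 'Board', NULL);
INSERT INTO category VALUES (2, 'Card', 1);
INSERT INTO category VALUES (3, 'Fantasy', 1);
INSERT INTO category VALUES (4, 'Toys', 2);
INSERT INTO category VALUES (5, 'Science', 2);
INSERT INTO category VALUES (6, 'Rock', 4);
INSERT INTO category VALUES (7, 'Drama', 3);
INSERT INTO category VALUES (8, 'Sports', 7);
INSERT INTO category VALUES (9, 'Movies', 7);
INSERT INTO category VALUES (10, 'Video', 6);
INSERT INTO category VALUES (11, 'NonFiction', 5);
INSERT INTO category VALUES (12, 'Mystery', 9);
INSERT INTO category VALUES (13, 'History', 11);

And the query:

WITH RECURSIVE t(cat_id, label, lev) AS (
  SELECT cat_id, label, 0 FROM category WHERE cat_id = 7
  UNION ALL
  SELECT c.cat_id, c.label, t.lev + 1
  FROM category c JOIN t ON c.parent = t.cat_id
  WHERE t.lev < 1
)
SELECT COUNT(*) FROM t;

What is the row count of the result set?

3

Base: cat_id=7 (Drama) at lev 0.
Iteration 1: rows with parent in {7} -> Sports (id 8, lev 1), Movies (id 9, lev 1).
Iteration 2: lev < 1 fails for all current rows; recursion stops.
Total rows emitted: 3.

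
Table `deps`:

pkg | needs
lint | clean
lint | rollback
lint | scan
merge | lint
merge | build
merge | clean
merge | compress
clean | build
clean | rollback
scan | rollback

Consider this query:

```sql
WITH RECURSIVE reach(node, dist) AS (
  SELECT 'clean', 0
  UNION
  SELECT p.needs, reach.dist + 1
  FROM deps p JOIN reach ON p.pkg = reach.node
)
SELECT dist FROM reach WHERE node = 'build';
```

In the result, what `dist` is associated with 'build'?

1

Base: (clean, dist=0).
Iteration 1: edges from {clean} -> (build, dist=1), (rollback, dist=1).
Iteration 2: no outgoing edges from {build,rollback}; recursion stops.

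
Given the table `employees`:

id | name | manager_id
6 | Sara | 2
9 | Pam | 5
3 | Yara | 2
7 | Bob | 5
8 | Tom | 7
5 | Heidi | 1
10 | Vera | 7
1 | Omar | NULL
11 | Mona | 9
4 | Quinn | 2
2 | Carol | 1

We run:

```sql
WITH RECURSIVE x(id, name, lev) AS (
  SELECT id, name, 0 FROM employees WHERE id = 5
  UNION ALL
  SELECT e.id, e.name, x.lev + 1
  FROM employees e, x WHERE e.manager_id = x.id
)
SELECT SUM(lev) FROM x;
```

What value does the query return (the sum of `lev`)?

Base: id=5 (Heidi) at lev 0.
Iteration 1: rows with manager_id in {5} -> Bob (id 7, lev 1), Pam (id 9, lev 1).
Iteration 2: rows with manager_id in {7,9} -> Tom (id 8, lev 2), Vera (id 10, lev 2), Mona (id 11, lev 2).
Iteration 3: no rows with manager_id in {8,10,11}; recursion stops.
SUM(lev) = 0 + 1 + 1 + 2 + 2 + 2 = 8.

8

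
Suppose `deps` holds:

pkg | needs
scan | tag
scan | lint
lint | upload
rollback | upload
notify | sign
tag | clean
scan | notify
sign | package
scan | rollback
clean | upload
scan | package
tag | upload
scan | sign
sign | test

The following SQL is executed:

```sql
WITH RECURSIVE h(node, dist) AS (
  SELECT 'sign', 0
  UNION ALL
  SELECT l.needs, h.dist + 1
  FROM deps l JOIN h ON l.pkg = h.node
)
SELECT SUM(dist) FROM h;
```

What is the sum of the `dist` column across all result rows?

2

Base: (sign, dist=0).
Iteration 1: edges from {sign} -> (package, dist=1), (test, dist=1).
Iteration 2: no outgoing edges from {package,test}; recursion stops.
SUM(dist) = 0 + 1 + 1 = 2.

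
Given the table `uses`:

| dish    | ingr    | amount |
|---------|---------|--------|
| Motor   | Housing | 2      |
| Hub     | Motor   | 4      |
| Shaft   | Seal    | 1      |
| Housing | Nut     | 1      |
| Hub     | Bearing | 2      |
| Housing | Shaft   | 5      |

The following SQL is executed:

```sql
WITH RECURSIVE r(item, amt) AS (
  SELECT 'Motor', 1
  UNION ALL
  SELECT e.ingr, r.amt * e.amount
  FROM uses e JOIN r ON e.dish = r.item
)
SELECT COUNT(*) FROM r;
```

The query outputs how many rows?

Base: (Motor, amt=1).
Iteration 1: components of {Motor} -> Housing = 1*2 = 2.
Iteration 2: components of {Housing} -> Nut = 2*1 = 2, Shaft = 2*5 = 10.
Iteration 3: components of {Nut,Shaft} -> Seal = 10*1 = 10.
Iteration 4: no further components; recursion stops.
Total rows emitted: 5.

5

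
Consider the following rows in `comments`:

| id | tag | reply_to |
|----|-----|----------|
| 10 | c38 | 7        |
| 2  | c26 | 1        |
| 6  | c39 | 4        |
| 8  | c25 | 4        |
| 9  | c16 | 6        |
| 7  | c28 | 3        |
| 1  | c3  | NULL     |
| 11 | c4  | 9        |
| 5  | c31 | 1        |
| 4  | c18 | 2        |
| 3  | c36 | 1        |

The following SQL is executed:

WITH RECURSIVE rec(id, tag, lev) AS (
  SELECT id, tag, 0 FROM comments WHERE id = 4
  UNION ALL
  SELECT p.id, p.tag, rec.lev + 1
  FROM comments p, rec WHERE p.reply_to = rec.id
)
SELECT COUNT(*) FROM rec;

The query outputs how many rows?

Base: id=4 (c18) at lev 0.
Iteration 1: rows with reply_to in {4} -> c39 (id 6, lev 1), c25 (id 8, lev 1).
Iteration 2: rows with reply_to in {6,8} -> c16 (id 9, lev 2).
Iteration 3: rows with reply_to in {9} -> c4 (id 11, lev 3).
Iteration 4: no rows with reply_to in {11}; recursion stops.
Total rows emitted: 5.

5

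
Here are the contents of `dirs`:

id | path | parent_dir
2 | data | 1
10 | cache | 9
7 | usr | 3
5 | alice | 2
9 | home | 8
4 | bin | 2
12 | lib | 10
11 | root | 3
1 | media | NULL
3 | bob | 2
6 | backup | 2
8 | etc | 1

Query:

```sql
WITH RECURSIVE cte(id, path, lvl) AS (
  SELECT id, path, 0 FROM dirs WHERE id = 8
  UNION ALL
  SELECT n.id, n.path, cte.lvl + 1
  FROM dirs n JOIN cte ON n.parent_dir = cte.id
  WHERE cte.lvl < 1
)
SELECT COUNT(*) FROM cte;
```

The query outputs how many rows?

Base: id=8 (etc) at lvl 0.
Iteration 1: rows with parent_dir in {8} -> home (id 9, lvl 1).
Iteration 2: lvl < 1 fails for all current rows; recursion stops.
Total rows emitted: 2.

2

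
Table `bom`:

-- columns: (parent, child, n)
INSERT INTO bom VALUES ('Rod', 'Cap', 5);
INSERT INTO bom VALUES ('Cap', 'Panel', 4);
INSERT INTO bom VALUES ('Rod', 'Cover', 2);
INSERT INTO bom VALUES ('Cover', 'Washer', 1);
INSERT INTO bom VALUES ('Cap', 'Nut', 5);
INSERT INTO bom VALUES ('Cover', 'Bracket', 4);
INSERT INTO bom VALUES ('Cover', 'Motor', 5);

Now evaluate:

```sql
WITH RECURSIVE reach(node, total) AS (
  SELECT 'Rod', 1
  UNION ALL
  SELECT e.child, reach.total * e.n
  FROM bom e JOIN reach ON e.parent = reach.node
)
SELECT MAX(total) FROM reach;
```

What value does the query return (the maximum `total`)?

25

Base: (Rod, total=1).
Iteration 1: components of {Rod} -> Cap = 1*5 = 5, Cover = 1*2 = 2.
Iteration 2: components of {Cap,Cover} -> Bracket = 2*4 = 8, Motor = 2*5 = 10, Nut = 5*5 = 25, Panel = 5*4 = 20, Washer = 2*1 = 2.
Iteration 3: no further components; recursion stops.
total values: 1, 5, 2, 20, 25, 2, 8, 10; the maximum is 25.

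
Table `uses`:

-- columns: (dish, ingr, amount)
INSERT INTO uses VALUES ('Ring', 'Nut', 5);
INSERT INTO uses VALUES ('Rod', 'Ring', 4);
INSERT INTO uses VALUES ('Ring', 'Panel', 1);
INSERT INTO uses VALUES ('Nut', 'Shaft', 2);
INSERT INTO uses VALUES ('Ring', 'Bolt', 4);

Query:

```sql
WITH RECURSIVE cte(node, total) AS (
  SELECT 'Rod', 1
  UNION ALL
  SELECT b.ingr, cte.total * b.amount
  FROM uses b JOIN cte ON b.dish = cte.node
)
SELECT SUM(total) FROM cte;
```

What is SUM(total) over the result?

Base: (Rod, total=1).
Iteration 1: components of {Rod} -> Ring = 1*4 = 4.
Iteration 2: components of {Ring} -> Bolt = 4*4 = 16, Nut = 4*5 = 20, Panel = 4*1 = 4.
Iteration 3: components of {Bolt,Nut,Panel} -> Shaft = 20*2 = 40.
Iteration 4: no further components; recursion stops.
SUM(total) = 1 + 4 + 20 + 4 + 16 + 40 = 85.

85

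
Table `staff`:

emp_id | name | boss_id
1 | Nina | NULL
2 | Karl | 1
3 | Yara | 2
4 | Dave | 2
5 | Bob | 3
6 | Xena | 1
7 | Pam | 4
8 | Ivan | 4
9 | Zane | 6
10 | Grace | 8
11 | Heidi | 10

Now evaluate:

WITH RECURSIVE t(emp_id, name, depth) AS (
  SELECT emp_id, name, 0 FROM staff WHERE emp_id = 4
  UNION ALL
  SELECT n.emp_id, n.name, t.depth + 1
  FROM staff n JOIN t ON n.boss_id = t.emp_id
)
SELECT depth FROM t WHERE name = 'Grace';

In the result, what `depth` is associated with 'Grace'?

Base: emp_id=4 (Dave) at depth 0.
Iteration 1: rows with boss_id in {4} -> Pam (id 7, depth 1), Ivan (id 8, depth 1).
Iteration 2: rows with boss_id in {7,8} -> Grace (id 10, depth 2).
Iteration 3: rows with boss_id in {10} -> Heidi (id 11, depth 3).
Iteration 4: no rows with boss_id in {11}; recursion stops.

2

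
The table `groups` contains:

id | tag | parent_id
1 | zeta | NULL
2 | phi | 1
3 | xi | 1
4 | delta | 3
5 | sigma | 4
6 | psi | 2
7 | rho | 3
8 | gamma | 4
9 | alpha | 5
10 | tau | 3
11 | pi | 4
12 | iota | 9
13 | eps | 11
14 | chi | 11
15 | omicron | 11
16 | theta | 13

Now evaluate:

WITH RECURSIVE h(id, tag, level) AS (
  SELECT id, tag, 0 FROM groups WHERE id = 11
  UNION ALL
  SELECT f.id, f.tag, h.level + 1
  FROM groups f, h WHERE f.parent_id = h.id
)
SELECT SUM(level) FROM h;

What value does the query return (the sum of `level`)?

5

Base: id=11 (pi) at level 0.
Iteration 1: rows with parent_id in {11} -> eps (id 13, level 1), chi (id 14, level 1), omicron (id 15, level 1).
Iteration 2: rows with parent_id in {13,14,15} -> theta (id 16, level 2).
Iteration 3: no rows with parent_id in {16}; recursion stops.
SUM(level) = 0 + 1 + 1 + 1 + 2 = 5.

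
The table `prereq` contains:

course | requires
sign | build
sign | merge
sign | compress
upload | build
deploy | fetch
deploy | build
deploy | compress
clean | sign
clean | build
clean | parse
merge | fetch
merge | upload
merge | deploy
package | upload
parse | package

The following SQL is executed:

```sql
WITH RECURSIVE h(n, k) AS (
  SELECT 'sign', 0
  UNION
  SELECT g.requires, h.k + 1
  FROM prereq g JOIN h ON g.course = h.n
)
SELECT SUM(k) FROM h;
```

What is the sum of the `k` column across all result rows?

18

Base: (sign, k=0).
Iteration 1: edges from {sign} -> (build, k=1), (compress, k=1), (merge, k=1).
Iteration 2: edges from {build,compress,merge} -> (deploy, k=2), (fetch, k=2), (upload, k=2).
Iteration 3: edges from {deploy,fetch,upload} -> (build, k=3), (compress, k=3), (fetch, k=3). [UNION drops 1 duplicate row(s)]
Iteration 4: no outgoing edges from {build,compress,fetch}; recursion stops.
SUM(k) = 0 + 1 + 1 + 1 + 2 + 2 + 2 + 3 + 3 + 3 = 18.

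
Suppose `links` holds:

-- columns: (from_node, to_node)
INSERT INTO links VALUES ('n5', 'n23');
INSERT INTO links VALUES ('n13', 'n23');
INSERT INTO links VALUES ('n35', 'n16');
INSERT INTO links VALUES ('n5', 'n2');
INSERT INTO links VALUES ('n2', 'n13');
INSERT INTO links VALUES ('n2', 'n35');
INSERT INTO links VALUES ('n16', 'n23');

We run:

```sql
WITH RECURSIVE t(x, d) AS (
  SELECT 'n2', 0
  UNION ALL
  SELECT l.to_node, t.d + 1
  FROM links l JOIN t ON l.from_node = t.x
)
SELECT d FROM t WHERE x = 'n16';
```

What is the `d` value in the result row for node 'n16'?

Base: (n2, d=0).
Iteration 1: edges from {n2} -> (n13, d=1), (n35, d=1).
Iteration 2: edges from {n13,n35} -> (n16, d=2), (n23, d=2).
Iteration 3: edges from {n16,n23} -> (n23, d=3).
Iteration 4: no outgoing edges from {n23}; recursion stops.

2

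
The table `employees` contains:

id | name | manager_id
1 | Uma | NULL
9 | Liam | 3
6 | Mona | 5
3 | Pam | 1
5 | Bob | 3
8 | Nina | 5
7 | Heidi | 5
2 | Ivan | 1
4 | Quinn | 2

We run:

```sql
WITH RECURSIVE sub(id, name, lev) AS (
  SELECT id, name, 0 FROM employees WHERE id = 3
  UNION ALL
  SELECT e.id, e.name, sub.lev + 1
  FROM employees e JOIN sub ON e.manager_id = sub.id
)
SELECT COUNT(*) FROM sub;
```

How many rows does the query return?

6

Base: id=3 (Pam) at lev 0.
Iteration 1: rows with manager_id in {3} -> Bob (id 5, lev 1), Liam (id 9, lev 1).
Iteration 2: rows with manager_id in {5,9} -> Mona (id 6, lev 2), Heidi (id 7, lev 2), Nina (id 8, lev 2).
Iteration 3: no rows with manager_id in {6,7,8}; recursion stops.
Total rows emitted: 6.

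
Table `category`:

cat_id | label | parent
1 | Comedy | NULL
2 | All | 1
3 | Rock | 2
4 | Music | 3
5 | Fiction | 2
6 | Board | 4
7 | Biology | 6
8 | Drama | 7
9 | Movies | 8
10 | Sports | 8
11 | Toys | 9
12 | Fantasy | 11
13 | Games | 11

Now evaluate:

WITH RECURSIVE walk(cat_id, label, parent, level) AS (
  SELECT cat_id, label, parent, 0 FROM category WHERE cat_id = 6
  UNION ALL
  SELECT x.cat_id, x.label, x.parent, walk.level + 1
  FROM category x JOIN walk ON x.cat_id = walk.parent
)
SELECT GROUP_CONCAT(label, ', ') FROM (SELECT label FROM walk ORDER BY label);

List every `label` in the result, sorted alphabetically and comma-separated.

All, Board, Comedy, Music, Rock

Base: cat_id=6 (Board), parent=4, level 0.
Iteration 1: join on cat_id=4 -> Music (id 4, parent=3, level 1).
Iteration 2: join on cat_id=3 -> Rock (id 3, parent=2, level 2).
Iteration 3: join on cat_id=2 -> All (id 2, parent=1, level 3).
Iteration 4: join on cat_id=1 -> Comedy (id 1, parent=NULL, level 4).
Iteration 5: parent is NULL; no match; recursion stops.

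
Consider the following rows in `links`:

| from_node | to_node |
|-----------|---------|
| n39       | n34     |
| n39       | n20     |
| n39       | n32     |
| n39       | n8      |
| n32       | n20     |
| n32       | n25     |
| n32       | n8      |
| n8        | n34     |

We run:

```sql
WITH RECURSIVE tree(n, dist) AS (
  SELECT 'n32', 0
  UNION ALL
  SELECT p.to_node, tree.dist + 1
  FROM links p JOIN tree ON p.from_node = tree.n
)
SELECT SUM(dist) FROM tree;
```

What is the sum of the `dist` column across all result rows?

Base: (n32, dist=0).
Iteration 1: edges from {n32} -> (n20, dist=1), (n25, dist=1), (n8, dist=1).
Iteration 2: edges from {n20,n25,n8} -> (n34, dist=2).
Iteration 3: no outgoing edges from {n34}; recursion stops.
SUM(dist) = 0 + 1 + 1 + 1 + 2 = 5.

5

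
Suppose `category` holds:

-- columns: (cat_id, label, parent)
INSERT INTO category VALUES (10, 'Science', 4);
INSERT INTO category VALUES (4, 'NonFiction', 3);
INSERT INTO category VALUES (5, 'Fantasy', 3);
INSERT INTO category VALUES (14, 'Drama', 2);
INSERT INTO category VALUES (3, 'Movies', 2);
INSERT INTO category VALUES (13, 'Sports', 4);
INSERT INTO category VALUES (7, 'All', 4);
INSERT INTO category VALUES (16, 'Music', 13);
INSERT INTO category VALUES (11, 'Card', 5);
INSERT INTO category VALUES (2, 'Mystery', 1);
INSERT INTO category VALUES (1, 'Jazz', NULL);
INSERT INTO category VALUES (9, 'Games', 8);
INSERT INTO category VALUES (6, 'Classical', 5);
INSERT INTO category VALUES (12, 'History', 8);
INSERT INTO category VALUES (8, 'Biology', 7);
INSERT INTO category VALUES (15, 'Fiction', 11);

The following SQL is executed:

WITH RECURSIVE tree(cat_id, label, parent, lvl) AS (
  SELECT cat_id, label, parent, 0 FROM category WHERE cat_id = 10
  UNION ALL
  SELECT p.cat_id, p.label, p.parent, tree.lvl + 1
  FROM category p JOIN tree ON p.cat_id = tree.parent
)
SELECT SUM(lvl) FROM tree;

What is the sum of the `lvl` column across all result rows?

Base: cat_id=10 (Science), parent=4, lvl 0.
Iteration 1: join on cat_id=4 -> NonFiction (id 4, parent=3, lvl 1).
Iteration 2: join on cat_id=3 -> Movies (id 3, parent=2, lvl 2).
Iteration 3: join on cat_id=2 -> Mystery (id 2, parent=1, lvl 3).
Iteration 4: join on cat_id=1 -> Jazz (id 1, parent=NULL, lvl 4).
Iteration 5: parent is NULL; no match; recursion stops.
SUM(lvl) = 0 + 1 + 2 + 3 + 4 = 10.

10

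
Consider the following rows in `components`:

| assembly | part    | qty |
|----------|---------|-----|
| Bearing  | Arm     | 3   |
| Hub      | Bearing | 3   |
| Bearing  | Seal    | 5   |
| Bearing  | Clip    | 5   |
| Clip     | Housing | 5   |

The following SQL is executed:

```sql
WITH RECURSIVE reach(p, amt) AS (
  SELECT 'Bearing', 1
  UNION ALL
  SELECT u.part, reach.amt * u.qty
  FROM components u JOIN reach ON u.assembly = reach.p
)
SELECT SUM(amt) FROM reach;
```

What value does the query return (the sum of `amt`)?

Base: (Bearing, amt=1).
Iteration 1: components of {Bearing} -> Arm = 1*3 = 3, Clip = 1*5 = 5, Seal = 1*5 = 5.
Iteration 2: components of {Arm,Clip,Seal} -> Housing = 5*5 = 25.
Iteration 3: no further components; recursion stops.
SUM(amt) = 1 + 5 + 5 + 3 + 25 = 39.

39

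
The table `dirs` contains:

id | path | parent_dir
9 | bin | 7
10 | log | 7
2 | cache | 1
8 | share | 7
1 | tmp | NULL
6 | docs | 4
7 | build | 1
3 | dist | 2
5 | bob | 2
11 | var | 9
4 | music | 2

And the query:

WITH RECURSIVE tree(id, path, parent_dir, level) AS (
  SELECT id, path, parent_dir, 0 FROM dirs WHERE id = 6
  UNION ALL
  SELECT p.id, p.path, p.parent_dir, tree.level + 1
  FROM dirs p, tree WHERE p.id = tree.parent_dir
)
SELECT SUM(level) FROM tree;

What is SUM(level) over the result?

Base: id=6 (docs), parent_dir=4, level 0.
Iteration 1: join on id=4 -> music (id 4, parent_dir=2, level 1).
Iteration 2: join on id=2 -> cache (id 2, parent_dir=1, level 2).
Iteration 3: join on id=1 -> tmp (id 1, parent_dir=NULL, level 3).
Iteration 4: parent_dir is NULL; no match; recursion stops.
SUM(level) = 0 + 1 + 2 + 3 = 6.

6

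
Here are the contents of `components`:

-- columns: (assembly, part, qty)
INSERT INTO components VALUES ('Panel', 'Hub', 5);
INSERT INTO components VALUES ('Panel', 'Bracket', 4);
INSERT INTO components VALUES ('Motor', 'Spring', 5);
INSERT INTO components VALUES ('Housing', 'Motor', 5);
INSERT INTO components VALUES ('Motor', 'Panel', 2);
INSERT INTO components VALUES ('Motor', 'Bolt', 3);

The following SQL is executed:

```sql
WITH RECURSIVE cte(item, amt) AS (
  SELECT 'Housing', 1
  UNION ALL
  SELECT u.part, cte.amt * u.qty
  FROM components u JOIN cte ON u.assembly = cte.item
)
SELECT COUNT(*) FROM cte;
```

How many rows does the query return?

7

Base: (Housing, amt=1).
Iteration 1: components of {Housing} -> Motor = 1*5 = 5.
Iteration 2: components of {Motor} -> Bolt = 5*3 = 15, Panel = 5*2 = 10, Spring = 5*5 = 25.
Iteration 3: components of {Bolt,Panel,Spring} -> Bracket = 10*4 = 40, Hub = 10*5 = 50.
Iteration 4: no further components; recursion stops.
Total rows emitted: 7.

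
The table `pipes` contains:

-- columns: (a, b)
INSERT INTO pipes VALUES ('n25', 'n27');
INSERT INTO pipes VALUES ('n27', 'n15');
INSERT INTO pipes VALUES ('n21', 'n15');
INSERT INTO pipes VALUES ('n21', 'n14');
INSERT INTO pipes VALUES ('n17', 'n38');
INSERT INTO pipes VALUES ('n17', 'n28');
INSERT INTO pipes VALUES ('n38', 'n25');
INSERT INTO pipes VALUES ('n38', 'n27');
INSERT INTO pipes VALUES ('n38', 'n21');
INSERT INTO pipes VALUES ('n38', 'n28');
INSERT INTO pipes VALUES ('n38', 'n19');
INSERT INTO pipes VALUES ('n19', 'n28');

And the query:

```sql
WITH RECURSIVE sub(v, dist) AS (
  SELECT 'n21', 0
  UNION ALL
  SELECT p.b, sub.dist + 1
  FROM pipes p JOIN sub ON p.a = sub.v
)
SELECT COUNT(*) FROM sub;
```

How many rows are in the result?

Base: (n21, dist=0).
Iteration 1: edges from {n21} -> (n14, dist=1), (n15, dist=1).
Iteration 2: no outgoing edges from {n14,n15}; recursion stops.
Total rows emitted: 3.

3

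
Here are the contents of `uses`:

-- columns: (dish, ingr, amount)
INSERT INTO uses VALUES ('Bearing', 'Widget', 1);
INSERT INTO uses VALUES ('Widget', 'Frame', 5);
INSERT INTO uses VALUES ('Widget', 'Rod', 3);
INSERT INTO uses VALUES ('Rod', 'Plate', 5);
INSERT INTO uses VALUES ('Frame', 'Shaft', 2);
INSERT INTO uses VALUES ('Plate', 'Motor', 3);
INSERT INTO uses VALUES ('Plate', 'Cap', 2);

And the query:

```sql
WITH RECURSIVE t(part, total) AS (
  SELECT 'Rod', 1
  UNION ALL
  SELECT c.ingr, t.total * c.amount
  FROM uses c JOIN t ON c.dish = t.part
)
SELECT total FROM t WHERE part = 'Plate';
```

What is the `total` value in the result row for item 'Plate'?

5

Base: (Rod, total=1).
Iteration 1: components of {Rod} -> Plate = 1*5 = 5.
Iteration 2: components of {Plate} -> Cap = 5*2 = 10, Motor = 5*3 = 15.
Iteration 3: no further components; recursion stops.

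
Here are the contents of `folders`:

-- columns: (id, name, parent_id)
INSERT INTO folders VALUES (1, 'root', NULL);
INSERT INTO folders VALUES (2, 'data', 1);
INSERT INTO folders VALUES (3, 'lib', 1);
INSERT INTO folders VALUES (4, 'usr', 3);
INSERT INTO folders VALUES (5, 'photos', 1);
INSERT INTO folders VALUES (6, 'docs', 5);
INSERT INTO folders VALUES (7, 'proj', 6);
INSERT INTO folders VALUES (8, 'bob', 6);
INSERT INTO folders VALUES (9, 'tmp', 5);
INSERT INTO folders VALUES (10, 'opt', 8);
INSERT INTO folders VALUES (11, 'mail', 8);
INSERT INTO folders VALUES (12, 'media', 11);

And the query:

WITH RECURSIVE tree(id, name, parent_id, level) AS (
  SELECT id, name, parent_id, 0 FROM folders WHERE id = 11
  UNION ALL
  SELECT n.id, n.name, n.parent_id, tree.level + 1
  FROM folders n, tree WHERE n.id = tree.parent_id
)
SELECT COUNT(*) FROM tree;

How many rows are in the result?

Base: id=11 (mail), parent_id=8, level 0.
Iteration 1: join on id=8 -> bob (id 8, parent_id=6, level 1).
Iteration 2: join on id=6 -> docs (id 6, parent_id=5, level 2).
Iteration 3: join on id=5 -> photos (id 5, parent_id=1, level 3).
Iteration 4: join on id=1 -> root (id 1, parent_id=NULL, level 4).
Iteration 5: parent_id is NULL; no match; recursion stops.
Total rows emitted: 5.

5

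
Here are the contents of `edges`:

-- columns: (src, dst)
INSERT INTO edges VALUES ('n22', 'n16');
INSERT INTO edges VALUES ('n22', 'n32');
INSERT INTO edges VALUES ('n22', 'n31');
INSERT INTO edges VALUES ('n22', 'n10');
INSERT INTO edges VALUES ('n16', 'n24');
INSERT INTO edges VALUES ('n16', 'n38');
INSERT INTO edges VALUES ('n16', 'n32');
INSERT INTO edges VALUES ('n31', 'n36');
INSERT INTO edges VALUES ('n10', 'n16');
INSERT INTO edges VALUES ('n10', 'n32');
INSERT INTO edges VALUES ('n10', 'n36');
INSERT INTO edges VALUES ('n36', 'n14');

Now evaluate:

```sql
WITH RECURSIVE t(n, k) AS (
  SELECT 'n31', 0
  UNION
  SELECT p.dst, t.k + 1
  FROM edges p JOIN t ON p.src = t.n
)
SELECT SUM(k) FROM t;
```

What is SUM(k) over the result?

Base: (n31, k=0).
Iteration 1: edges from {n31} -> (n36, k=1).
Iteration 2: edges from {n36} -> (n14, k=2).
Iteration 3: no outgoing edges from {n14}; recursion stops.
SUM(k) = 0 + 1 + 2 = 3.

3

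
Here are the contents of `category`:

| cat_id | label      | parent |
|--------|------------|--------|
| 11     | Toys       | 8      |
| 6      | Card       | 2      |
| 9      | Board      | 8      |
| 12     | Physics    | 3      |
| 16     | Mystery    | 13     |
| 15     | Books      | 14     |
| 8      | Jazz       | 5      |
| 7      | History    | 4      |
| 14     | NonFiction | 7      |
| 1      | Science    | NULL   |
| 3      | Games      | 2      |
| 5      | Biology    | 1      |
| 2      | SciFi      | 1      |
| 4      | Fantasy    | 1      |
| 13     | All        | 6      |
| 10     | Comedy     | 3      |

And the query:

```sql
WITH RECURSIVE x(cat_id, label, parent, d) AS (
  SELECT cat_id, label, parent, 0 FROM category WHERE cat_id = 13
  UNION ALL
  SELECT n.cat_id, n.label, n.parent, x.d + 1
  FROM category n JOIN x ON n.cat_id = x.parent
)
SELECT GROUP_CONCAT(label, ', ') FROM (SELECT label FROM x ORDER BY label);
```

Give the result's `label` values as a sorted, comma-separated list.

All, Card, SciFi, Science

Base: cat_id=13 (All), parent=6, d 0.
Iteration 1: join on cat_id=6 -> Card (id 6, parent=2, d 1).
Iteration 2: join on cat_id=2 -> SciFi (id 2, parent=1, d 2).
Iteration 3: join on cat_id=1 -> Science (id 1, parent=NULL, d 3).
Iteration 4: parent is NULL; no match; recursion stops.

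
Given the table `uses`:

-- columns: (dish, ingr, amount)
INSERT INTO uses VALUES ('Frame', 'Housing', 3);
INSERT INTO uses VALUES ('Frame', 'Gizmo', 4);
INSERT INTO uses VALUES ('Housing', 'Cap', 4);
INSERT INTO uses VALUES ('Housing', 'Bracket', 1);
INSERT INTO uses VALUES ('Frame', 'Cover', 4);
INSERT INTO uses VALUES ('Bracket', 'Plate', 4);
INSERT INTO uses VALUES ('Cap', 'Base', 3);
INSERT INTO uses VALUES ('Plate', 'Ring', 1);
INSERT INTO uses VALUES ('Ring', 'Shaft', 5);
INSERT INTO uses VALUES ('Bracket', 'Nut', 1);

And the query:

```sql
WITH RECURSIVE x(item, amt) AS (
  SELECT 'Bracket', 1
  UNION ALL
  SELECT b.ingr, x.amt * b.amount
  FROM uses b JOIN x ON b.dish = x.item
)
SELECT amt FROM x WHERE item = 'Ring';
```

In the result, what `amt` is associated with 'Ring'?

4

Base: (Bracket, amt=1).
Iteration 1: components of {Bracket} -> Nut = 1*1 = 1, Plate = 1*4 = 4.
Iteration 2: components of {Nut,Plate} -> Ring = 4*1 = 4.
Iteration 3: components of {Ring} -> Shaft = 4*5 = 20.
Iteration 4: no further components; recursion stops.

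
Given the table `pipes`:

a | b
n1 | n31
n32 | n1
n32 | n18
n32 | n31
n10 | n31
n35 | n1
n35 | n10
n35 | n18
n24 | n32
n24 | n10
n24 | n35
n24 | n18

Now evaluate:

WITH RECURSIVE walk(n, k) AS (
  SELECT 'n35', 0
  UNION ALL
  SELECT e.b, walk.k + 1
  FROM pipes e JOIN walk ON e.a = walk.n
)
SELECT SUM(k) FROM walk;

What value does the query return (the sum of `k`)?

Base: (n35, k=0).
Iteration 1: edges from {n35} -> (n1, k=1), (n10, k=1), (n18, k=1).
Iteration 2: edges from {n1,n10,n18} -> (n31, k=2) x2. [UNION ALL keeps all 2 new rows, including repeats]
Iteration 3: no outgoing edges from {n31}; recursion stops.
SUM(k) = 0 + 1 + 1 + 1 + 2 + 2 = 7.

7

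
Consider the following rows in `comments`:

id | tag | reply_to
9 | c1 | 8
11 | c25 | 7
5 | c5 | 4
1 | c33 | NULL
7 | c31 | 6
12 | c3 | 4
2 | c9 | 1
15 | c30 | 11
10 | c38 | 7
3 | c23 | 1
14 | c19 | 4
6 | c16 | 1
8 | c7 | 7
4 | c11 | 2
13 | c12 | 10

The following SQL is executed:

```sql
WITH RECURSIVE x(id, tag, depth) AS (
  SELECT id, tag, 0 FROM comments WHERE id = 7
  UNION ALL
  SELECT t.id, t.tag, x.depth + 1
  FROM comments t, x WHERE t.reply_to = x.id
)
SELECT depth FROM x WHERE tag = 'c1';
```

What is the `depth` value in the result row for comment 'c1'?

2

Base: id=7 (c31) at depth 0.
Iteration 1: rows with reply_to in {7} -> c7 (id 8, depth 1), c38 (id 10, depth 1), c25 (id 11, depth 1).
Iteration 2: rows with reply_to in {8,10,11} -> c1 (id 9, depth 2), c12 (id 13, depth 2), c30 (id 15, depth 2).
Iteration 3: no rows with reply_to in {9,13,15}; recursion stops.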